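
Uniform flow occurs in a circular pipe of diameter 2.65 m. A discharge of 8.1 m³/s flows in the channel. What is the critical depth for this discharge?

y_c = 1.27 m

At critical depth, Q² T / (g A³) = 1, i.e. A³/T = Q²/g = 8.1²/9.81 = 6.688.
At y = 1.13 m: A³/T = 4.304 — low.
At y = 1.27 m: A³/T = 6.731 — ≈ 6.688.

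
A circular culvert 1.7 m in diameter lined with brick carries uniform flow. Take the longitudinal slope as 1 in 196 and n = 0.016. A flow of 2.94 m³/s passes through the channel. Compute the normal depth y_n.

y_n = 0.863 m

Manning's equation rearranged: A R^(2/3) = nQ / (1·√S) = 0.016 × 2.94 / (√0.005102) = 0.6586.
Trying y = 0.947 m: A R^(2/3) = 0.7671 — high.
Trying y = 0.863 m: A R^(2/3) = 0.6582 — close enough.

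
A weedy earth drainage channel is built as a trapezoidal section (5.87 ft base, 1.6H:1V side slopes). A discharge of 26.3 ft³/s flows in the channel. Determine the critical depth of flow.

At critical depth, Q² T / (g A³) = 1, i.e. A³/T = Q²/g = 26.3²/32.2 = 21.48.
Trying y = 0.915 ft: A³/T = 34.35 — high.
Trying y = 0.656 ft: A³/T = 11.74 — low.
Trying y = 0.792 ft: A³/T = 21.49 — matches.

y_c = 0.792 ft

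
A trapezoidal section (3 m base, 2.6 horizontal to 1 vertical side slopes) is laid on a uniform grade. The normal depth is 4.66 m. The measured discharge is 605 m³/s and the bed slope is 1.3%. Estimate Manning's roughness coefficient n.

n = 0.024

With bottom width b = 3 m and side slope z = 2.6: A = (b + zy)y = (3 + 2.6×4.66)×4.66 = 70.44 m²; P = b + 2y√(1+z²) = 3 + 2×4.66×2.786 = 28.96 m.
Hydraulic radius R = A/P = 70.44/28.96 = 2.432 m.
Rearranging Manning's equation: n = (1/Q) A R^(2/3) S^(1/2) = (1/605) × 70.44 × 2.432^(2/3) × √0.013 = 0.024.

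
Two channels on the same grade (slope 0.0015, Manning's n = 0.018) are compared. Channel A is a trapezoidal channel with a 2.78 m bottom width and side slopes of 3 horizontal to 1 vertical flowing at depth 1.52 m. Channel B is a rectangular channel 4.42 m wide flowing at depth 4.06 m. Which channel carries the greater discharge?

channel B

Channel A: With bottom width b = 2.78 m and side slope z = 3: A = (b + zy)y = (2.78 + 3×1.52)×1.52 = 11.16 m²; P = b + 2y√(1+z²) = 2.78 + 2×1.52×3.162 = 12.39 m. Hydraulic radius R = A/P = 11.16/12.39 = 0.9002 m. Q_A = (1/0.018)·11.16·0.9002^(2/3)·√0.0015 = 22.38 m³/s.
Channel B: Flow area A = b·y = 4.42 × 4.06 = 17.95 m². Wetted perimeter P = b + 2y = 4.42 + 2×4.06 = 12.54 m. Hydraulic radius R = A/P = 17.95/12.54 = 1.431 m. Q_B = (1/0.018)·17.95·1.431^(2/3)·√0.0015 = 49.03 m³/s.
Q_A = 22.38 m³/s vs Q_B = 49.03 m³/s, so channel B carries more.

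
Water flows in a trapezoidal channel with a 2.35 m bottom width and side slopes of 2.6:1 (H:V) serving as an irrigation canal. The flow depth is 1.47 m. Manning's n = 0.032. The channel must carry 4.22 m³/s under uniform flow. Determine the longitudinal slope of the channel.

With bottom width b = 2.35 m and side slope z = 2.6: A = (b + zy)y = (2.35 + 2.6×1.47)×1.47 = 9.073 m²; P = b + 2y√(1+z²) = 2.35 + 2×1.47×2.786 = 10.54 m.
Hydraulic radius R = A/P = 9.073/10.54 = 0.8608 m.
From Manning's equation, S = [nQ / (1 A R^(2/3))]² = [0.032 × 4.22 / (1 × 9.073 × 0.8608^(2/3))]² = 0.000271.

S = 0.000271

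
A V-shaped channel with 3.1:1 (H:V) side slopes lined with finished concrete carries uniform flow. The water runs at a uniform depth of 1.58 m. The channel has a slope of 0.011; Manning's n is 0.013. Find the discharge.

Q = 51.6 m³/s

For a triangular section with side slope z = 3.1: A = zy² = 3.1×1.58² = 7.739 m²; P = 2y√(1+z²) = 2×1.58×3.257 = 10.29 m.
Hydraulic radius R = A/P = 7.739/10.29 = 0.7518 m.
Manning's equation: Q = (1/n) A R^(2/3) S^(1/2) = (1/0.013) × 7.739 × 0.7518^(2/3) × 0.011^(1/2) = 51.6 m³/s.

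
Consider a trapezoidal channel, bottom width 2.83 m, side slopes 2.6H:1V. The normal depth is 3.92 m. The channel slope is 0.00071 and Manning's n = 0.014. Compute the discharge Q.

With bottom width b = 2.83 m and side slope z = 2.6: A = (b + zy)y = (2.83 + 2.6×3.92)×3.92 = 51.05 m²; P = b + 2y√(1+z²) = 2.83 + 2×3.92×2.786 = 24.67 m.
Hydraulic radius R = A/P = 51.05/24.67 = 2.069 m.
Manning's equation: Q = (1/n) A R^(2/3) S^(1/2) = (1/0.014) × 51.05 × 2.069^(2/3) × 0.00071^(1/2) = 158 m³/s.

Q = 158 m³/s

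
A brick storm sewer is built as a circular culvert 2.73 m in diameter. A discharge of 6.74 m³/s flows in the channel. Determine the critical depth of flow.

At critical depth, Q² T / (g A³) = 1, i.e. A³/T = Q²/g = 6.74²/9.81 = 4.631.
At y = 0.781 m: A³/T = 1.071 — too small.
At y = 1.14 m: A³/T = 4.609 — ≈ 4.631.

y_c = 1.14 m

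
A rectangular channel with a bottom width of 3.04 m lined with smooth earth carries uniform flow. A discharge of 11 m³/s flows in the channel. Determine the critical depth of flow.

For a rectangular channel, critical depth y_c = (q²/g)^(1/3) where q = Q/b = 11/3.04 = 3.618 m²/s.
So y_c = (3.618²/9.81)^(1/3) = 1.1 m.

y_c = 1.1 m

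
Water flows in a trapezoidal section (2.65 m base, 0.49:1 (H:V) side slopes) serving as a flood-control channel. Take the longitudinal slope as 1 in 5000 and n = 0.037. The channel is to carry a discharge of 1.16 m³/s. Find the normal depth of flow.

y_n = 1.17 m

Manning's equation rearranged: A R^(2/3) = nQ / (1·√S) = 0.037 × 1.16 / (√0.0002) = 3.035.
Try y = 0.813 m: A R^(2/3) = 1.675 — too small.
Try y = 1.34 m: A R^(2/3) = 3.775 — too large.
Try y = 1.17 m: A R^(2/3) = 3.023 — matches.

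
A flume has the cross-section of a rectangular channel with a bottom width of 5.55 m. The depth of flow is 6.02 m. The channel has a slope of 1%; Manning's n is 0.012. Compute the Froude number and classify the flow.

supercritical

Flow area A = b·y = 5.55 × 6.02 = 33.41 m². Wetted perimeter P = b + 2y = 5.55 + 2×6.02 = 17.59 m.
Hydraulic radius R = A/P = 33.41/17.59 = 1.899 m.
V = (1/n) R^(2/3) √S = (1/0.012) × 1.899^(2/3) × √0.01 = 12.78 m/s. Hydraulic depth D_h = A/T = 33.41/5.55 = 6.02 m.
Froude number Fr = V/√(g·D_h) = 12.78/√(9.81×6.02) = 1.66, which is greater than 1, so the flow is supercritical.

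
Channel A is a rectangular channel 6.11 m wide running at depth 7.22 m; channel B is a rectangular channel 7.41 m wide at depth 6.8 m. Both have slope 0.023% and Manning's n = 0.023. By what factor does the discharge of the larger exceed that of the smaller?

1.23

Channel A: Flow area A = b·y = 6.11 × 7.22 = 44.11 m². Wetted perimeter P = b + 2y = 6.11 + 2×7.22 = 20.55 m. Hydraulic radius R = A/P = 44.11/20.55 = 2.147 m. Q_A = (1/0.023)·44.11·2.147^(2/3)·√0.00023 = 48.41 m³/s.
Channel B: Flow area A = b·y = 7.41 × 6.8 = 50.39 m². Wetted perimeter P = b + 2y = 7.41 + 2×6.8 = 21.01 m. Hydraulic radius R = A/P = 50.39/21.01 = 2.398 m. Q_B = (1/0.023)·50.39·2.398^(2/3)·√0.00023 = 59.53 m³/s.
The larger discharge is 59.53 m³/s and the smaller is 48.41 m³/s; the ratio is 1.23.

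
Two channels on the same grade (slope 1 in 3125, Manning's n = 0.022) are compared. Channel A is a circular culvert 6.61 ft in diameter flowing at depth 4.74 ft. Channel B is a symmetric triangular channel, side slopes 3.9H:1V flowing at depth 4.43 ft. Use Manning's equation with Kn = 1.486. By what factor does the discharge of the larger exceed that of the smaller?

Channel A: For a circular section of diameter D = 6.61 ft at depth y = 4.74 ft, the central angle is θ = 2 arccos(1 − 2y/D) = 4.04 rad. Then A = (D²/8)(θ − sin θ) = 26.34 ft² and P = Dθ/2 = 13.35 ft. Hydraulic radius R = A/P = 26.34/13.35 = 1.972 ft. Q_A = (1.486/0.022)·26.34·1.972^(2/3)·√0.00032 = 50.05 ft³/s.
Channel B: For a triangular section with side slope z = 3.9: A = zy² = 3.9×4.43² = 76.54 ft²; P = 2y√(1+z²) = 2×4.43×4.026 = 35.67 ft. Hydraulic radius R = A/P = 76.54/35.67 = 2.146 ft. Q_B = (1.486/0.022)·76.54·2.146^(2/3)·√0.00032 = 153.8 ft³/s.
The larger discharge is 153.8 ft³/s and the smaller is 50.05 ft³/s; the ratio is 3.07.

3.07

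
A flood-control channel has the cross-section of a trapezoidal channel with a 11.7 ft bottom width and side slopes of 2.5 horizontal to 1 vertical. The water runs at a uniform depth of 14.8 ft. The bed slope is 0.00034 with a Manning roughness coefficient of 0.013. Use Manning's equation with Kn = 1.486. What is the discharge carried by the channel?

Q = 6020 ft³/s

With bottom width b = 11.7 ft and side slope z = 2.5: A = (b + zy)y = (11.7 + 2.5×14.8)×14.8 = 720.8 ft²; P = b + 2y√(1+z²) = 11.7 + 2×14.8×2.693 = 91.4 ft.
Hydraulic radius R = A/P = 720.8/91.4 = 7.886 ft.
Manning's equation: Q = (1.486/n) A R^(2/3) S^(1/2) = (1.486/0.013) × 720.8 × 7.886^(2/3) × 0.00034^(1/2) = 6020 ft³/s.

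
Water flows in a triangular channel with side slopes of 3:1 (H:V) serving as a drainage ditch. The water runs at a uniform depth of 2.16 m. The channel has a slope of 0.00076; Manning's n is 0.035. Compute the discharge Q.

For a triangular section with side slope z = 3: A = zy² = 3×2.16² = 14 m²; P = 2y√(1+z²) = 2×2.16×3.162 = 13.66 m.
Hydraulic radius R = A/P = 14/13.66 = 1.025 m.
Manning's equation: Q = (1/n) A R^(2/3) S^(1/2) = (1/0.035) × 14 × 1.025^(2/3) × 0.00076^(1/2) = 11.2 m³/s.

Q = 11.2 m³/s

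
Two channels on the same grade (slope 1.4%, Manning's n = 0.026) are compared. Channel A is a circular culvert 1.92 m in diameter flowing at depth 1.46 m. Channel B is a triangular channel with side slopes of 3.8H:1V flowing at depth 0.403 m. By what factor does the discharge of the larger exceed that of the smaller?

Channel A: For a circular section of diameter D = 1.92 m at depth y = 1.46 m, the central angle is θ = 2 arccos(1 − 2y/D) = 4.237 rad. Then A = (D²/8)(θ − sin θ) = 2.362 m² and P = Dθ/2 = 4.068 m. Hydraulic radius R = A/P = 2.362/4.068 = 0.5807 m. Q_A = (1/0.026)·2.362·0.5807^(2/3)·√0.014 = 7.483 m³/s.
Channel B: For a triangular section with side slope z = 3.8: A = zy² = 3.8×0.403² = 0.6172 m²; P = 2y√(1+z²) = 2×0.403×3.929 = 3.167 m. Hydraulic radius R = A/P = 0.6172/3.167 = 0.1949 m. Q_B = (1/0.026)·0.6172·0.1949^(2/3)·√0.014 = 0.944 m³/s.
The larger discharge is 7.483 m³/s and the smaller is 0.944 m³/s; the ratio is 7.93.

7.93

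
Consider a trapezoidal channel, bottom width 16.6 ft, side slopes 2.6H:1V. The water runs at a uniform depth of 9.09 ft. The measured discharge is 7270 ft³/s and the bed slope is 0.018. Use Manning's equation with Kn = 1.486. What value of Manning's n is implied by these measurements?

n = 0.031

With bottom width b = 16.6 ft and side slope z = 2.6: A = (b + zy)y = (16.6 + 2.6×9.09)×9.09 = 365.7 ft²; P = b + 2y√(1+z²) = 16.6 + 2×9.09×2.786 = 67.24 ft.
Hydraulic radius R = A/P = 365.7/67.24 = 5.439 ft.
Rearranging Manning's equation: n = (1.486/Q) A R^(2/3) S^(1/2) = (1.486/7270) × 365.7 × 5.439^(2/3) × √0.018 = 0.031.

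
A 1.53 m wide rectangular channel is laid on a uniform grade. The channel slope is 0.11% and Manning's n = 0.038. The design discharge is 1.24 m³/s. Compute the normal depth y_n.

y_n = 1.47 m

Manning's equation rearranged: A R^(2/3) = nQ / (1·√S) = 0.038 × 1.24 / (√0.0011) = 1.421.
At y = 1.2 m: A R^(2/3) = 1.105 — too small.
At y = 1.82 m: A R^(2/3) = 1.843 — too large.
At y = 1.47 m: A R^(2/3) = 1.423 — close enough.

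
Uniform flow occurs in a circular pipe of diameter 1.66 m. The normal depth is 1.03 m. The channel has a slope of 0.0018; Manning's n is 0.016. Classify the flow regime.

subcritical

For a circular section of diameter D = 1.66 m at depth y = 1.03 m, the central angle is θ = 2 arccos(1 − 2y/D) = 3.628 rad. Then A = (D²/8)(θ − sin θ) = 1.411 m² and P = Dθ/2 = 3.011 m.
Hydraulic radius R = A/P = 1.411/3.011 = 0.4685 m.
V = (1/n) R^(2/3) √S = (1/0.016) × 0.4685^(2/3) × √0.0018 = 1.6 m/s. Hydraulic depth D_h = A/T = 1.411/1.611 = 0.8757 m.
Froude number Fr = V/√(g·D_h) = 1.6/√(9.81×0.8757) = 0.546, which is less than 1, so the flow is subcritical.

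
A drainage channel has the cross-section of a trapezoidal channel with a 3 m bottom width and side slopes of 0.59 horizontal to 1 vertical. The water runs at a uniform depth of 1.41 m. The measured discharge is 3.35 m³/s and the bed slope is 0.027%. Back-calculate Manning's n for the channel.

n = 0.024

With bottom width b = 3 m and side slope z = 0.59: A = (b + zy)y = (3 + 0.59×1.41)×1.41 = 5.403 m²; P = b + 2y√(1+z²) = 3 + 2×1.41×1.161 = 6.274 m.
Hydraulic radius R = A/P = 5.403/6.274 = 0.8611 m.
Rearranging Manning's equation: n = (1/Q) A R^(2/3) S^(1/2) = (1/3.35) × 5.403 × 0.8611^(2/3) × √0.00027 = 0.024.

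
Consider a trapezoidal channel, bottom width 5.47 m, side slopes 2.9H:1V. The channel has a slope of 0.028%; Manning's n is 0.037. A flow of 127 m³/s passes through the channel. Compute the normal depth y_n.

Manning's equation rearranged: A R^(2/3) = nQ / (1·√S) = 0.037 × 127 / (√0.00028) = 280.8.
Trying y = 4.62 m: A R^(2/3) = 163.9 — low.
Trying y = 5.83 m: A R^(2/3) = 281.1 — ≈ 280.8.

y_n = 5.83 m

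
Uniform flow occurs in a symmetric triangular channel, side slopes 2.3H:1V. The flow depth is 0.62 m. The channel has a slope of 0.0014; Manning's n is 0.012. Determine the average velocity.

V = 1.35 m/s

For a triangular section with side slope z = 2.3: A = zy² = 2.3×0.62² = 0.8841 m²; P = 2y√(1+z²) = 2×0.62×2.508 = 3.11 m.
Hydraulic radius R = A/P = 0.8841/3.11 = 0.2843 m.
From Manning's equation, V = (1/n) R^(2/3) S^(1/2) = (1/0.012) × 0.2843^(2/3) × 0.0014^(1/2) = 1.35 m/s.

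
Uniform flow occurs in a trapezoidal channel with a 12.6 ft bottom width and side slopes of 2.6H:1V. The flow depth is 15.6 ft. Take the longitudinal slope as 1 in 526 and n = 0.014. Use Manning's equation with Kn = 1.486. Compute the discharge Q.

With bottom width b = 12.6 ft and side slope z = 2.6: A = (b + zy)y = (12.6 + 2.6×15.6)×15.6 = 829.3 ft²; P = b + 2y√(1+z²) = 12.6 + 2×15.6×2.786 = 99.51 ft.
Hydraulic radius R = A/P = 829.3/99.51 = 8.334 ft.
Manning's equation: Q = (1.486/n) A R^(2/3) S^(1/2) = (1.486/0.014) × 829.3 × 8.334^(2/3) × 0.001901^(1/2) = 15800 ft³/s.

Q = 15800 ft³/s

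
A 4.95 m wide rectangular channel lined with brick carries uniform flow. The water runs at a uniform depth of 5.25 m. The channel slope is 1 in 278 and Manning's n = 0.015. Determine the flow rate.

Q = 147 m³/s

Flow area A = b·y = 4.95 × 5.25 = 25.99 m². Wetted perimeter P = b + 2y = 4.95 + 2×5.25 = 15.45 m.
Hydraulic radius R = A/P = 25.99/15.45 = 1.682 m.
Manning's equation: Q = (1/n) A R^(2/3) S^(1/2) = (1/0.015) × 25.99 × 1.682^(2/3) × 0.003597^(1/2) = 147 m³/s.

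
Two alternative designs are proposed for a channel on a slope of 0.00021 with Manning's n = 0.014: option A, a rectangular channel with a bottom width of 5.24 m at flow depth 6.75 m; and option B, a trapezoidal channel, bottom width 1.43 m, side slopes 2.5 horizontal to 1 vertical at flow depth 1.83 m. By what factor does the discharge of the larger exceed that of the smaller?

Channel A: Flow area A = b·y = 5.24 × 6.75 = 35.37 m². Wetted perimeter P = b + 2y = 5.24 + 2×6.75 = 18.74 m. Hydraulic radius R = A/P = 35.37/18.74 = 1.887 m. Q_A = (1/0.014)·35.37·1.887^(2/3)·√0.00021 = 55.91 m³/s.
Channel B: With bottom width b = 1.43 m and side slope z = 2.5: A = (b + zy)y = (1.43 + 2.5×1.83)×1.83 = 10.99 m²; P = b + 2y√(1+z²) = 1.43 + 2×1.83×2.693 = 11.28 m. Hydraulic radius R = A/P = 10.99/11.28 = 0.9738 m. Q_B = (1/0.014)·10.99·0.9738^(2/3)·√0.00021 = 11.18 m³/s.
The larger discharge is 55.91 m³/s and the smaller is 11.18 m³/s; the ratio is 5.

5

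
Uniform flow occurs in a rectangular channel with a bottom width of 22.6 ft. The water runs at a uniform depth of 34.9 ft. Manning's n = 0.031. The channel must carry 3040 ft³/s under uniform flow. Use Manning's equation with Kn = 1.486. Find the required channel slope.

S = 0.000371

Flow area A = b·y = 22.6 × 34.9 = 788.7 ft². Wetted perimeter P = b + 2y = 22.6 + 2×34.9 = 92.4 ft.
Hydraulic radius R = A/P = 788.7/92.4 = 8.536 ft.
From Manning's equation, S = [nQ / (1.486 A R^(2/3))]² = [0.031 × 3040 / (1.486 × 788.7 × 8.536^(2/3))]² = 0.000371.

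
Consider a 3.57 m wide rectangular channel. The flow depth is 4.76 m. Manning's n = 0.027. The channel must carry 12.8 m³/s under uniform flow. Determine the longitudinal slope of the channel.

Flow area A = b·y = 3.57 × 4.76 = 16.99 m². Wetted perimeter P = b + 2y = 3.57 + 2×4.76 = 13.09 m.
Hydraulic radius R = A/P = 16.99/13.09 = 1.298 m.
From Manning's equation, S = [nQ / (1 A R^(2/3))]² = [0.027 × 12.8 / (1 × 16.99 × 1.298^(2/3))]² = 0.000292.

S = 0.000292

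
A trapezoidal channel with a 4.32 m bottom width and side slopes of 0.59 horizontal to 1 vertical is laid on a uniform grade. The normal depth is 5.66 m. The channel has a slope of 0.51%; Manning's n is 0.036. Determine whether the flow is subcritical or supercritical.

subcritical

With bottom width b = 4.32 m and side slope z = 0.59: A = (b + zy)y = (4.32 + 0.59×5.66)×5.66 = 43.35 m²; P = b + 2y√(1+z²) = 4.32 + 2×5.66×1.161 = 17.46 m.
Hydraulic radius R = A/P = 43.35/17.46 = 2.482 m.
V = (1/n) R^(2/3) √S = (1/0.036) × 2.482^(2/3) × √0.0051 = 3.637 m/s. Hydraulic depth D_h = A/T = 43.35/11 = 3.942 m.
Froude number Fr = V/√(g·D_h) = 3.637/√(9.81×3.942) = 0.585, which is less than 1, so the flow is subcritical.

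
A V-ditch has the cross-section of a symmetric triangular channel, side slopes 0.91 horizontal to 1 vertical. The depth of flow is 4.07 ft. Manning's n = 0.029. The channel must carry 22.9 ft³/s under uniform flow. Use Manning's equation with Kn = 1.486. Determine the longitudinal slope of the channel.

S = 0.000578

For a triangular section with side slope z = 0.91: A = zy² = 0.91×4.07² = 15.07 ft²; P = 2y√(1+z²) = 2×4.07×1.352 = 11.01 ft.
Hydraulic radius R = A/P = 15.07/11.01 = 1.37 ft.
From Manning's equation, S = [nQ / (1.486 A R^(2/3))]² = [0.029 × 22.9 / (1.486 × 15.07 × 1.37^(2/3))]² = 0.000578.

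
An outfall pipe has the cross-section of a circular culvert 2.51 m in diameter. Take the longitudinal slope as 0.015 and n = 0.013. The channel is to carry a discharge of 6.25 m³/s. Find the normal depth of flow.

y_n = 0.727 m

Manning's equation rearranged: A R^(2/3) = nQ / (1·√S) = 0.013 × 6.25 / (√0.015) = 0.6634.
Try y = 0.546 m: A R^(2/3) = 0.3763 — short.
Try y = 0.866 m: A R^(2/3) = 0.9282 — over.
Try y = 0.727 m: A R^(2/3) = 0.6634 — close enough.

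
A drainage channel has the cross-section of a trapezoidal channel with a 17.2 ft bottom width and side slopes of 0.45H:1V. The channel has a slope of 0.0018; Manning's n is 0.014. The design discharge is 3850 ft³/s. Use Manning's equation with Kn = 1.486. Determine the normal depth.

Manning's equation rearranged: A R^(2/3) = nQ / (1.486·√S) = 0.014 × 3850 / (1.486 × √0.0018) = 854.9.
Try y = 13.2 ft: A R^(2/3) = 1077 — high.
Try y = 11.5 ft: A R^(2/3) = 855.8 — matches.

y_n = 11.5 ft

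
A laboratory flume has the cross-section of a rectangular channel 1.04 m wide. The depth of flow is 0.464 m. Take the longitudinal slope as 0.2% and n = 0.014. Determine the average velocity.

Flow area A = b·y = 1.04 × 0.464 = 0.4826 m². Wetted perimeter P = b + 2y = 1.04 + 2×0.464 = 1.968 m.
Hydraulic radius R = A/P = 0.4826/1.968 = 0.2452 m.
From Manning's equation, V = (1/n) R^(2/3) S^(1/2) = (1/0.014) × 0.2452^(2/3) × 0.002^(1/2) = 1.25 m/s.

V = 1.25 m/s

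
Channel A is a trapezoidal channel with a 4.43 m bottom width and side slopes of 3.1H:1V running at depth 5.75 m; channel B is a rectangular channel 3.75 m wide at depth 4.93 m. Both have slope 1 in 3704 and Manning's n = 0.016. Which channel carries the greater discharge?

channel A

Channel A: With bottom width b = 4.43 m and side slope z = 3.1: A = (b + zy)y = (4.43 + 3.1×5.75)×5.75 = 128 m²; P = b + 2y√(1+z²) = 4.43 + 2×5.75×3.257 = 41.89 m. Hydraulic radius R = A/P = 128/41.89 = 3.055 m. Q_A = (1/0.016)·128·3.055^(2/3)·√0.00027 = 276.7 m³/s.
Channel B: Flow area A = b·y = 3.75 × 4.93 = 18.49 m². Wetted perimeter P = b + 2y = 3.75 + 2×4.93 = 13.61 m. Hydraulic radius R = A/P = 18.49/13.61 = 1.358 m. Q_B = (1/0.016)·18.49·1.358^(2/3)·√0.00027 = 23.29 m³/s.
Q_A = 276.7 m³/s vs Q_B = 23.29 m³/s, so channel A carries more.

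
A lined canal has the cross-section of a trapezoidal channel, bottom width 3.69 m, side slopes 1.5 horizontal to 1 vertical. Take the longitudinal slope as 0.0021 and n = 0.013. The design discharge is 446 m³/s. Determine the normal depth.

Manning's equation rearranged: A R^(2/3) = nQ / (1·√S) = 0.013 × 446 / (√0.0021) = 126.5.
At y = 6.43 m: A R^(2/3) = 185.8 — high.
At y = 4.15 m: A R^(2/3) = 69.73 — low.
At y = 5.43 m: A R^(2/3) = 126.5 — close enough.

y_n = 5.43 m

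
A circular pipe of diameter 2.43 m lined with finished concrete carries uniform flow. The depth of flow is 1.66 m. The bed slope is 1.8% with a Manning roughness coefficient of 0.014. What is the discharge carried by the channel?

For a circular section of diameter D = 2.43 m at depth y = 1.66 m, the central angle is θ = 2 arccos(1 − 2y/D) = 3.892 rad. Then A = (D²/8)(θ − sin θ) = 3.376 m² and P = Dθ/2 = 4.728 m.
Hydraulic radius R = A/P = 3.376/4.728 = 0.7139 m.
Manning's equation: Q = (1/n) A R^(2/3) S^(1/2) = (1/0.014) × 3.376 × 0.7139^(2/3) × 0.018^(1/2) = 25.8 m³/s.

Q = 25.8 m³/s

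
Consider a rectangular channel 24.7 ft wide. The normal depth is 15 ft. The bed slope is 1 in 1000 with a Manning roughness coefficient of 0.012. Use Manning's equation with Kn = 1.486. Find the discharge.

Q = 5190 ft³/s

Flow area A = b·y = 24.7 × 15 = 370.5 ft². Wetted perimeter P = b + 2y = 24.7 + 2×15 = 54.7 ft.
Hydraulic radius R = A/P = 370.5/54.7 = 6.773 ft.
Manning's equation: Q = (1.486/n) A R^(2/3) S^(1/2) = (1.486/0.012) × 370.5 × 6.773^(2/3) × 0.001^(1/2) = 5190 ft³/s.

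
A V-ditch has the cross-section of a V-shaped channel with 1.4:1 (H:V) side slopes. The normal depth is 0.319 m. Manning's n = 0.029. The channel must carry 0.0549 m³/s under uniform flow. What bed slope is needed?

For a triangular section with side slope z = 1.4: A = zy² = 1.4×0.319² = 0.1425 m²; P = 2y√(1+z²) = 2×0.319×1.72 = 1.098 m.
Hydraulic radius R = A/P = 0.1425/1.098 = 0.1298 m.
From Manning's equation, S = [nQ / (1 A R^(2/3))]² = [0.029 × 0.0549 / (1 × 0.1425 × 0.1298^(2/3))]² = 0.0019.

S = 0.0019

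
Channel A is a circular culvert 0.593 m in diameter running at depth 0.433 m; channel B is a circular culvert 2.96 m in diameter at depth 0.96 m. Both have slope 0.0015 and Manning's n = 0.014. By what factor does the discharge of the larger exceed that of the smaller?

18.7

Channel A: For a circular section of diameter D = 0.593 m at depth y = 0.433 m, the central angle is θ = 2 arccos(1 − 2y/D) = 4.098 rad. Then A = (D²/8)(θ − sin θ) = 0.2161 m² and P = Dθ/2 = 1.215 m. Hydraulic radius R = A/P = 0.2161/1.215 = 0.1778 m. Q_A = (1/0.014)·0.2161·0.1778^(2/3)·√0.0015 = 0.189 m³/s.
Channel B: For a circular section of diameter D = 2.96 m at depth y = 0.96 m, the central angle is θ = 2 arccos(1 − 2y/D) = 2.424 rad. Then A = (D²/8)(θ − sin θ) = 1.934 m² and P = Dθ/2 = 3.587 m. Hydraulic radius R = A/P = 1.934/3.587 = 0.5391 m. Q_B = (1/0.014)·1.934·0.5391^(2/3)·√0.0015 = 3.544 m³/s.
The larger discharge is 3.544 m³/s and the smaller is 0.189 m³/s; the ratio is 18.7.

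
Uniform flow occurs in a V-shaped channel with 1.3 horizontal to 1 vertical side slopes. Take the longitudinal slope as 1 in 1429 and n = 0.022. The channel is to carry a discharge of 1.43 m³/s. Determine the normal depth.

Manning's equation rearranged: A R^(2/3) = nQ / (1·√S) = 0.022 × 1.43 / (√0.0006998) = 1.189.
Trying y = 1.32 m: A R^(2/3) = 1.471 — over.
Trying y = 0.918 m: A R^(2/3) = 0.5583 — short.
Trying y = 1.22 m: A R^(2/3) = 1.192 — matches.

y_n = 1.22 m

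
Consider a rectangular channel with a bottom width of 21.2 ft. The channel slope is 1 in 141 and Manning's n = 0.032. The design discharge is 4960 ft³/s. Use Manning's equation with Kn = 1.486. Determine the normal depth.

Manning's equation rearranged: A R^(2/3) = nQ / (1.486·√S) = 0.032 × 4960 / (1.486 × √0.007092) = 1268.
At y = 12.1 ft: A R^(2/3) = 813.8 — low.
At y = 21.7 ft: A R^(2/3) = 1703 — high.
At y = 17.1 ft: A R^(2/3) = 1268 — close enough.

y_n = 17.1 ft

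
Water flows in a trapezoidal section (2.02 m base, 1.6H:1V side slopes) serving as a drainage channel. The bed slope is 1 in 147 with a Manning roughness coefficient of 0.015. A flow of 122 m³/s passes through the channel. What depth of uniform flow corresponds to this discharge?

Manning's equation rearranged: A R^(2/3) = nQ / (1·√S) = 0.015 × 122 / (√0.006803) = 22.19.
Try y = 2.08 m: A R^(2/3) = 12.05 — low.
Try y = 3.44 m: A R^(2/3) = 37.23 — high.
Try y = 2.74 m: A R^(2/3) = 22.16 — matches.

y_n = 2.74 m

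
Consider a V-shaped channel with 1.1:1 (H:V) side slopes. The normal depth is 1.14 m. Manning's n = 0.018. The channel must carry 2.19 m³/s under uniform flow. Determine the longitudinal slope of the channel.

For a triangular section with side slope z = 1.1: A = zy² = 1.1×1.14² = 1.43 m²; P = 2y√(1+z²) = 2×1.14×1.487 = 3.389 m.
Hydraulic radius R = A/P = 1.43/3.389 = 0.4218 m.
From Manning's equation, S = [nQ / (1 A R^(2/3))]² = [0.018 × 2.19 / (1 × 1.43 × 0.4218^(2/3))]² = 0.0024.

S = 0.0024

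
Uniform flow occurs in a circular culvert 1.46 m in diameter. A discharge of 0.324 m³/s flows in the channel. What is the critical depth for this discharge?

At critical depth, Q² T / (g A³) = 1, i.e. A³/T = Q²/g = 0.324²/9.81 = 0.0107.
Try y = 0.362 m: A³/T = 0.02685 — over.
Try y = 0.244 m: A³/T = 0.00573 — short.
Try y = 0.286 m: A³/T = 0.01069 — ≈ 0.0107.

y_c = 0.286 m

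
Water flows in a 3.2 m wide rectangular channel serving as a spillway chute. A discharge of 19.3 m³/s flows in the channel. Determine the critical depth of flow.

y_c = 1.55 m

For a rectangular channel, critical depth y_c = (q²/g)^(1/3) where q = Q/b = 19.3/3.2 = 6.031 m²/s.
So y_c = (6.031²/9.81)^(1/3) = 1.55 m.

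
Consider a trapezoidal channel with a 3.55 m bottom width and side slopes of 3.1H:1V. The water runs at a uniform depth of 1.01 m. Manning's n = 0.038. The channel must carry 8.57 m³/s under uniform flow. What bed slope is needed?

S = 0.004

With bottom width b = 3.55 m and side slope z = 3.1: A = (b + zy)y = (3.55 + 3.1×1.01)×1.01 = 6.748 m²; P = b + 2y√(1+z²) = 3.55 + 2×1.01×3.257 = 10.13 m.
Hydraulic radius R = A/P = 6.748/10.13 = 0.6661 m.
From Manning's equation, S = [nQ / (1 A R^(2/3))]² = [0.038 × 8.57 / (1 × 6.748 × 0.6661^(2/3))]² = 0.004.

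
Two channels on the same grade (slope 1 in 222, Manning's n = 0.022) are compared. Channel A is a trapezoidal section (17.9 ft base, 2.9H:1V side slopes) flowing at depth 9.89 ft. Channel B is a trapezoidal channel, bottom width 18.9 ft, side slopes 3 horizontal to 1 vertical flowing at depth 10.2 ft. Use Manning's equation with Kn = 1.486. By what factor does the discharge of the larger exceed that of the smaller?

1.12

Channel A: With bottom width b = 17.9 ft and side slope z = 2.9: A = (b + zy)y = (17.9 + 2.9×9.89)×9.89 = 460.7 ft²; P = b + 2y√(1+z²) = 17.9 + 2×9.89×3.068 = 78.58 ft. Hydraulic radius R = A/P = 460.7/78.58 = 5.863 ft. Q_A = (1.486/0.022)·460.7·5.863^(2/3)·√0.004505 = 6790 ft³/s.
Channel B: With bottom width b = 18.9 ft and side slope z = 3: A = (b + zy)y = (18.9 + 3×10.2)×10.2 = 504.9 ft²; P = b + 2y√(1+z²) = 18.9 + 2×10.2×3.162 = 83.41 ft. Hydraulic radius R = A/P = 504.9/83.41 = 6.053 ft. Q_B = (1.486/0.022)·504.9·6.053^(2/3)·√0.004505 = 7602 ft³/s.
The larger discharge is 7602 ft³/s and the smaller is 6790 ft³/s; the ratio is 1.12.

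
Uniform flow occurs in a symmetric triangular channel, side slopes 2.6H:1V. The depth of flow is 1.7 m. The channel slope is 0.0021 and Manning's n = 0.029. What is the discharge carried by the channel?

Q = 10.2 m³/s

For a triangular section with side slope z = 2.6: A = zy² = 2.6×1.7² = 7.514 m²; P = 2y√(1+z²) = 2×1.7×2.786 = 9.471 m.
Hydraulic radius R = A/P = 7.514/9.471 = 0.7933 m.
Manning's equation: Q = (1/n) A R^(2/3) S^(1/2) = (1/0.029) × 7.514 × 0.7933^(2/3) × 0.0021^(1/2) = 10.2 m³/s.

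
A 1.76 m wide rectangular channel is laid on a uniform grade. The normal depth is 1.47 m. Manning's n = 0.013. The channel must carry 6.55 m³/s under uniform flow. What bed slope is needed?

S = 0.0024

Flow area A = b·y = 1.76 × 1.47 = 2.587 m². Wetted perimeter P = b + 2y = 1.76 + 2×1.47 = 4.7 m.
Hydraulic radius R = A/P = 2.587/4.7 = 0.5505 m.
From Manning's equation, S = [nQ / (1 A R^(2/3))]² = [0.013 × 6.55 / (1 × 2.587 × 0.5505^(2/3))]² = 0.0024.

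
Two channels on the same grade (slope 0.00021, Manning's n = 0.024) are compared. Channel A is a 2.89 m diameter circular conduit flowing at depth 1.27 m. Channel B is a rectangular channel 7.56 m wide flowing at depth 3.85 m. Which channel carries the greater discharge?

Channel A: For a circular section of diameter D = 2.89 m at depth y = 1.27 m, the central angle is θ = 2 arccos(1 − 2y/D) = 2.899 rad. Then A = (D²/8)(θ − sin θ) = 2.775 m² and P = Dθ/2 = 4.189 m. Hydraulic radius R = A/P = 2.775/4.189 = 0.6626 m. Q_A = (1/0.024)·2.775·0.6626^(2/3)·√0.00021 = 1.274 m³/s.
Channel B: Flow area A = b·y = 7.56 × 3.85 = 29.11 m². Wetted perimeter P = b + 2y = 7.56 + 2×3.85 = 15.26 m. Hydraulic radius R = A/P = 29.11/15.26 = 1.907 m. Q_B = (1/0.024)·29.11·1.907^(2/3)·√0.00021 = 27.03 m³/s.
Q_A = 1.274 m³/s vs Q_B = 27.03 m³/s, so channel B carries more.

channel B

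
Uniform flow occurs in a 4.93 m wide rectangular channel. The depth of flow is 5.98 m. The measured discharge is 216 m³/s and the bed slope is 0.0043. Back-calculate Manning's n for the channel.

n = 0.013

Flow area A = b·y = 4.93 × 5.98 = 29.48 m². Wetted perimeter P = b + 2y = 4.93 + 2×5.98 = 16.89 m.
Hydraulic radius R = A/P = 29.48/16.89 = 1.745 m.
Rearranging Manning's equation: n = (1/Q) A R^(2/3) S^(1/2) = (1/216) × 29.48 × 1.745^(2/3) × √0.0043 = 0.013.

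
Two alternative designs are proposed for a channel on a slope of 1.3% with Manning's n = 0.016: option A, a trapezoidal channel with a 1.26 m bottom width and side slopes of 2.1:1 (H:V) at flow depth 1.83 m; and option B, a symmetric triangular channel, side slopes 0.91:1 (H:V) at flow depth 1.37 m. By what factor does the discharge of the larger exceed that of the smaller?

Channel A: With bottom width b = 1.26 m and side slope z = 2.1: A = (b + zy)y = (1.26 + 2.1×1.83)×1.83 = 9.338 m²; P = b + 2y√(1+z²) = 1.26 + 2×1.83×2.326 = 9.773 m. Hydraulic radius R = A/P = 9.338/9.773 = 0.9555 m. Q_A = (1/0.016)·9.338·0.9555^(2/3)·√0.013 = 64.56 m³/s.
Channel B: For a triangular section with side slope z = 0.91: A = zy² = 0.91×1.37² = 1.708 m²; P = 2y√(1+z²) = 2×1.37×1.352 = 3.705 m. Hydraulic radius R = A/P = 1.708/3.705 = 0.461 m. Q_B = (1/0.016)·1.708·0.461^(2/3)·√0.013 = 7.264 m³/s.
The larger discharge is 64.56 m³/s and the smaller is 7.264 m³/s; the ratio is 8.89.

8.89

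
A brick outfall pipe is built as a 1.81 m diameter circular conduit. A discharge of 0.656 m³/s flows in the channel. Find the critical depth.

y_c = 0.386 m

At critical depth, Q² T / (g A³) = 1, i.e. A³/T = Q²/g = 0.656²/9.81 = 0.04387.
Try y = 0.329 m: A³/T = 0.02334 — low.
Try y = 0.48 m: A³/T = 0.1022 — high.
Try y = 0.386 m: A³/T = 0.04366 — matches.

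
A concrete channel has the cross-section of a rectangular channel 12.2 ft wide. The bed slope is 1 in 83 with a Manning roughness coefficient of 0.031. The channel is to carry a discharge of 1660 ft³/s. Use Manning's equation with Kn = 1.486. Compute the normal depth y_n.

y_n = 10.5 ft

Manning's equation rearranged: A R^(2/3) = nQ / (1.486·√S) = 0.031 × 1660 / (1.486 × √0.01205) = 315.5.
At y = 12.4 ft: A R^(2/3) = 386.8 — too large.
At y = 7.24 ft: A R^(2/3) = 196.2 — too small.
At y = 10.5 ft: A R^(2/3) = 315.1 — matches.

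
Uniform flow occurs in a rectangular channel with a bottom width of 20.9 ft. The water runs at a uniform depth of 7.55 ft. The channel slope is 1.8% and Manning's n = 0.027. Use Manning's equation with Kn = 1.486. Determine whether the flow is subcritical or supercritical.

supercritical

Flow area A = b·y = 20.9 × 7.55 = 157.8 ft². Wetted perimeter P = b + 2y = 20.9 + 2×7.55 = 36 ft.
Hydraulic radius R = A/P = 157.8/36 = 4.383 ft.
V = (1.486/n) R^(2/3) √S = (1.486/0.027) × 4.383^(2/3) × √0.018 = 19.78 ft/s. Hydraulic depth D_h = A/T = 157.8/20.9 = 7.55 ft.
Froude number Fr = V/√(g·D_h) = 19.78/√(32.2×7.55) = 1.27, which is greater than 1, so the flow is supercritical.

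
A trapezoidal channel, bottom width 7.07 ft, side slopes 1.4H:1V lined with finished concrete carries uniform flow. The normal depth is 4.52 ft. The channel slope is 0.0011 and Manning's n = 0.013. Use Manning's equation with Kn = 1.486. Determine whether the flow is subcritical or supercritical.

subcritical

With bottom width b = 7.07 ft and side slope z = 1.4: A = (b + zy)y = (7.07 + 1.4×4.52)×4.52 = 60.56 ft²; P = b + 2y√(1+z²) = 7.07 + 2×4.52×1.72 = 22.62 ft.
Hydraulic radius R = A/P = 60.56/22.62 = 2.677 ft.
V = (1.486/n) R^(2/3) √S = (1.486/0.013) × 2.677^(2/3) × √0.0011 = 7.309 ft/s. Hydraulic depth D_h = A/T = 60.56/19.73 = 3.07 ft.
Froude number Fr = V/√(g·D_h) = 7.309/√(32.2×3.07) = 0.735, which is less than 1, so the flow is subcritical.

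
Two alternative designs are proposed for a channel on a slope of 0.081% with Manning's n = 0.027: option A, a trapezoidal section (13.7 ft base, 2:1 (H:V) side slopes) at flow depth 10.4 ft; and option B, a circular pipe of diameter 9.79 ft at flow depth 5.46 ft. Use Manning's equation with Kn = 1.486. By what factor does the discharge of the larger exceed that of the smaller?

14.4

Channel A: With bottom width b = 13.7 ft and side slope z = 2: A = (b + zy)y = (13.7 + 2×10.4)×10.4 = 358.8 ft²; P = b + 2y√(1+z²) = 13.7 + 2×10.4×2.236 = 60.21 ft. Hydraulic radius R = A/P = 358.8/60.21 = 5.959 ft. Q_A = (1.486/0.027)·358.8·5.959^(2/3)·√0.00081 = 1847 ft³/s.
Channel B: For a circular section of diameter D = 9.79 ft at depth y = 5.46 ft, the central angle is θ = 2 arccos(1 − 2y/D) = 3.373 rad. Then A = (D²/8)(θ − sin θ) = 43.16 ft² and P = Dθ/2 = 16.51 ft. Hydraulic radius R = A/P = 43.16/16.51 = 2.614 ft. Q_B = (1.486/0.027)·43.16·2.614^(2/3)·√0.00081 = 128.3 ft³/s.
The larger discharge is 1847 ft³/s and the smaller is 128.3 ft³/s; the ratio is 14.4.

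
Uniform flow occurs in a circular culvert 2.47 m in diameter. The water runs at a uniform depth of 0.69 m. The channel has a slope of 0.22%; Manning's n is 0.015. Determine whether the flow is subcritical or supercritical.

For a circular section of diameter D = 2.47 m at depth y = 0.69 m, the central angle is θ = 2 arccos(1 − 2y/D) = 2.228 rad. Then A = (D²/8)(θ − sin θ) = 1.095 m² and P = Dθ/2 = 2.751 m.
Hydraulic radius R = A/P = 1.095/2.751 = 0.3979 m.
V = (1/n) R^(2/3) √S = (1/0.015) × 0.3979^(2/3) × √0.0022 = 1.692 m/s. Hydraulic depth D_h = A/T = 1.095/2.216 = 0.4939 m.
Froude number Fr = V/√(g·D_h) = 1.692/√(9.81×0.4939) = 0.769, which is less than 1, so the flow is subcritical.

subcritical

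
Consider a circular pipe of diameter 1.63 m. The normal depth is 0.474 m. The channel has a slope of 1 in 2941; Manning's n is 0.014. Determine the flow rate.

For a circular section of diameter D = 1.63 m at depth y = 0.474 m, the central angle is θ = 2 arccos(1 − 2y/D) = 2.278 rad. Then A = (D²/8)(θ − sin θ) = 0.5042 m² and P = Dθ/2 = 1.857 m.
Hydraulic radius R = A/P = 0.5042/1.857 = 0.2716 m.
Manning's equation: Q = (1/n) A R^(2/3) S^(1/2) = (1/0.014) × 0.5042 × 0.2716^(2/3) × 0.00034^(1/2) = 0.278 m³/s.

Q = 0.278 m³/s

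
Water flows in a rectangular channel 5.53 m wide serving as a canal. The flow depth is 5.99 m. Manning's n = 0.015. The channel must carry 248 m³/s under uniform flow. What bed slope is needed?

S = 0.00539

Flow area A = b·y = 5.53 × 5.99 = 33.12 m². Wetted perimeter P = b + 2y = 5.53 + 2×5.99 = 17.51 m.
Hydraulic radius R = A/P = 33.12/17.51 = 1.892 m.
From Manning's equation, S = [nQ / (1 A R^(2/3))]² = [0.015 × 248 / (1 × 33.12 × 1.892^(2/3))]² = 0.00539.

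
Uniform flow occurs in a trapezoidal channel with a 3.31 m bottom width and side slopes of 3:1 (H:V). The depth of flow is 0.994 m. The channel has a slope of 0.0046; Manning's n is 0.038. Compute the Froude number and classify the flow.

subcritical

With bottom width b = 3.31 m and side slope z = 3: A = (b + zy)y = (3.31 + 3×0.994)×0.994 = 6.254 m²; P = b + 2y√(1+z²) = 3.31 + 2×0.994×3.162 = 9.597 m.
Hydraulic radius R = A/P = 6.254/9.597 = 0.6517 m.
V = (1/n) R^(2/3) √S = (1/0.038) × 0.6517^(2/3) × √0.0046 = 1.342 m/s. Hydraulic depth D_h = A/T = 6.254/9.274 = 0.6744 m.
Froude number Fr = V/√(g·D_h) = 1.342/√(9.81×0.6744) = 0.522, which is less than 1, so the flow is subcritical.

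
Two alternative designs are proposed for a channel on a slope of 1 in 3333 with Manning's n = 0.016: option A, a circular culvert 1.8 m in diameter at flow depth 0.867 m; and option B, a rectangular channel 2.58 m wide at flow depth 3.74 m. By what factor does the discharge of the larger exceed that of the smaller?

Channel A: For a circular section of diameter D = 1.8 m at depth y = 0.867 m, the central angle is θ = 2 arccos(1 − 2y/D) = 3.068 rad. Then A = (D²/8)(θ − sin θ) = 1.213 m² and P = Dθ/2 = 2.761 m. Hydraulic radius R = A/P = 1.213/2.761 = 0.4393 m. Q_A = (1/0.016)·1.213·0.4393^(2/3)·√0.0003 = 0.7588 m³/s.
Channel B: Flow area A = b·y = 2.58 × 3.74 = 9.649 m². Wetted perimeter P = b + 2y = 2.58 + 2×3.74 = 10.06 m. Hydraulic radius R = A/P = 9.649/10.06 = 0.9592 m. Q_B = (1/0.016)·9.649·0.9592^(2/3)·√0.0003 = 10.16 m³/s.
The larger discharge is 10.16 m³/s and the smaller is 0.7588 m³/s; the ratio is 13.4.

13.4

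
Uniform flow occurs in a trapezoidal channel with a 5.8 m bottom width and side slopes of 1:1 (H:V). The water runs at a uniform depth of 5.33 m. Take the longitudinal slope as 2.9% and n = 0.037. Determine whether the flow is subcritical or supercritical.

supercritical

With bottom width b = 5.8 m and side slope z = 1: A = (b + zy)y = (5.8 + 1×5.33)×5.33 = 59.32 m²; P = b + 2y√(1+z²) = 5.8 + 2×5.33×1.414 = 20.88 m.
Hydraulic radius R = A/P = 59.32/20.88 = 2.842 m.
V = (1/n) R^(2/3) √S = (1/0.037) × 2.842^(2/3) × √0.029 = 9.234 m/s. Hydraulic depth D_h = A/T = 59.32/16.46 = 3.604 m.
Froude number Fr = V/√(g·D_h) = 9.234/√(9.81×3.604) = 1.55, which is greater than 1, so the flow is supercritical.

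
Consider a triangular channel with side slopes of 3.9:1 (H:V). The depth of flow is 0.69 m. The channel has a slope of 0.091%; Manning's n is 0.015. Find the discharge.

Q = 1.8 m³/s

For a triangular section with side slope z = 3.9: A = zy² = 3.9×0.69² = 1.857 m²; P = 2y√(1+z²) = 2×0.69×4.026 = 5.556 m.
Hydraulic radius R = A/P = 1.857/5.556 = 0.3342 m.
Manning's equation: Q = (1/n) A R^(2/3) S^(1/2) = (1/0.015) × 1.857 × 0.3342^(2/3) × 0.00091^(1/2) = 1.8 m³/s.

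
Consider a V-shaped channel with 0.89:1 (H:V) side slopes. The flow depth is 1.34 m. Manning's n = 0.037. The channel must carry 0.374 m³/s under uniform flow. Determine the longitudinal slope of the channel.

For a triangular section with side slope z = 0.89: A = zy² = 0.89×1.34² = 1.598 m²; P = 2y√(1+z²) = 2×1.34×1.339 = 3.588 m.
Hydraulic radius R = A/P = 1.598/3.588 = 0.4454 m.
From Manning's equation, S = [nQ / (1 A R^(2/3))]² = [0.037 × 0.374 / (1 × 1.598 × 0.4454^(2/3))]² = 0.00022.

S = 0.00022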